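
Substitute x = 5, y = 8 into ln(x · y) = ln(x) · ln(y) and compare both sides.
LHS = ln(5 · 8) = ln(40) ≈ 3.689
RHS = ln(5) · ln(8) ≈ 3.347

LHS ≠ RHS (they differ by about 0.3421), so the equation does not hold here.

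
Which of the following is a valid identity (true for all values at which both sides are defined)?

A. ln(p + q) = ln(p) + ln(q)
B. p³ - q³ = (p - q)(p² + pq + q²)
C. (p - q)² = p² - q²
A: fails at (3, 4) — LHS = ln(7) ≈ 1.946, RHS = ln(3) + ln(4) ≈ 2.485.
B: holds — e.g. at (2, 4), both sides equal -56.
C: fails at (6, 7) — LHS = 1, RHS = -13.

Answer: B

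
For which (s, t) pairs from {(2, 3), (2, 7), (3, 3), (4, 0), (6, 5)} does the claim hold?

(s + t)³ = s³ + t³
Testing each pair:
(2, 3): LHS = 125, RHS = 35 → fails
(2, 7): LHS = 729, RHS = 351 → fails
(3, 3): LHS = 216, RHS = 54 → fails
(4, 0): LHS = 64, RHS = 64 → holds
(6, 5): LHS = 1331, RHS = 341 → fails

1 of 5 pairs satisfies the claim.

Answer: (4, 0)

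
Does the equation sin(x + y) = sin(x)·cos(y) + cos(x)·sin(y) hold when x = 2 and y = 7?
Substituting x = 2, y = 7:

LHS = sin(2 + 7) = sin(9) ≈ 0.4121
RHS = sin(2)·cos(7) + cos(2)·sin(7) = sin(7)·cos(2) + sin(2)·cos(7) ≈ 0.4121

LHS = RHS, so the equation holds at this point.

Answer: Holds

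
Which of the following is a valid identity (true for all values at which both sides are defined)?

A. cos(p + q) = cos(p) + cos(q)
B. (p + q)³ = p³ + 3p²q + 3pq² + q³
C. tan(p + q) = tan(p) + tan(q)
B

A: fails at (5, 8) — LHS = cos(13) ≈ 0.9074, RHS = cos(8) + cos(5) ≈ 0.1382.
B: holds — e.g. at (2, 4), both sides equal 216.
C: fails at (2, 3) — LHS = tan(5) ≈ -3.381, RHS = tan(2) + tan(3) ≈ -2.328.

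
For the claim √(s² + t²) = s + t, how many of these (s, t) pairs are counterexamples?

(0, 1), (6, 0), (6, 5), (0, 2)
Testing each pair:
(0, 1): LHS = 1, RHS = 1 → satisfies claim
(6, 0): LHS = 6, RHS = 6 → satisfies claim
(6, 5): LHS = √(61) ≈ 7.81, RHS = 11 → counterexample
(0, 2): LHS = 2, RHS = 2 → satisfies claim

That makes 1 counterexample.

Answer: 1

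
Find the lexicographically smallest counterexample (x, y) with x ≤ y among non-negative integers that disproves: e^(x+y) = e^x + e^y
(x, y) = (0, 0)

Substituting (0, 0) into the claim:
LHS = e^(0+0) = 1
RHS = e^0 + e^0 = 2

Since LHS ≠ RHS, this pair disproves the claim, and no lexicographically smaller pair (x ≤ y, non-negative integers) does.

For instance (3, 7) is also a counterexample (LHS = e^10 ≈ 22026.5, RHS = e^3 + e^7 ≈ 1117), but it's lexicographically larger.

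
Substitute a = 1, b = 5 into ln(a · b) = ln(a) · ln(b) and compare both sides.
LHS = ln(1 · 5) = ln(5) ≈ 1.609
RHS = ln(1) · ln(5) = 0

LHS ≠ RHS (they differ by about 1.609), so the equation does not hold here.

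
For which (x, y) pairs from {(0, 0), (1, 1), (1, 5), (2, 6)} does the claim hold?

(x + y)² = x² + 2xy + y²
Testing each pair:
(0, 0): LHS = 0, RHS = 0 → holds
(1, 1): LHS = 4, RHS = 4 → holds
(1, 5): LHS = 36, RHS = 36 → holds
(2, 6): LHS = 64, RHS = 64 → holds

Every pair satisfies the claim.

Answer: All pairs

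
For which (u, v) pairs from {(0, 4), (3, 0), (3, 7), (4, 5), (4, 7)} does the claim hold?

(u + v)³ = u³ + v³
(0, 4), (3, 0)

Testing each pair:
(0, 4): LHS = 64, RHS = 64 → holds
(3, 0): LHS = 27, RHS = 27 → holds
(3, 7): LHS = 1000, RHS = 370 → fails
(4, 5): LHS = 729, RHS = 189 → fails
(4, 7): LHS = 1331, RHS = 407 → fails

2 of 5 pairs satisfy the claim.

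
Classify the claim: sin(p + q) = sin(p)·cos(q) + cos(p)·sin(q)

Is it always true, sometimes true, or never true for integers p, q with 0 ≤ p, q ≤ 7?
Always true

The identity holds for every pair in the range. For instance at (p, q) = (4, 2): both sides equal sin(6) ≈ -0.2794.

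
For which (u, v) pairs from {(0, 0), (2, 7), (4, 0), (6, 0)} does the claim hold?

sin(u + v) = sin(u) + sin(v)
Testing each pair:
(0, 0): LHS = 0, RHS = 0 → holds
(2, 7): LHS = sin(9) ≈ 0.4121, RHS = sin(7) + sin(2) ≈ 1.566 → fails
(4, 0): LHS = sin(4) ≈ -0.7568, RHS = sin(4) ≈ -0.7568 → holds
(6, 0): LHS = sin(6) ≈ -0.2794, RHS = sin(6) ≈ -0.2794 → holds

3 of 4 pairs satisfy the claim.

Answer: (0, 0), (4, 0), (6, 0)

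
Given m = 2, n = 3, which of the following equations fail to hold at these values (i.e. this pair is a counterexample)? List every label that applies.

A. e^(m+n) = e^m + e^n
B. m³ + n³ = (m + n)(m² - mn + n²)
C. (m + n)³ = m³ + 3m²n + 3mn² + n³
Evaluating each claim at the given values:
A. LHS = e^5 ≈ 148.4, RHS = e^2 + e^3 ≈ 27.47 → fails here (LHS ≠ RHS)
B. LHS = 35, RHS = 35 → holds here (LHS = RHS)
C. LHS = 125, RHS = 125 → holds here (LHS = RHS)

Answer: A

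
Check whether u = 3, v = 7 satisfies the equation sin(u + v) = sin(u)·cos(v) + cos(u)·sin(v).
Substituting u = 3, v = 7:

LHS = sin(3 + 7) = sin(10) ≈ -0.544
RHS = sin(3)·cos(7) + cos(3)·sin(7) = sin(7)·cos(3) + sin(3)·cos(7) ≈ -0.544

LHS = RHS, so the equation holds at this point.

Answer: Holds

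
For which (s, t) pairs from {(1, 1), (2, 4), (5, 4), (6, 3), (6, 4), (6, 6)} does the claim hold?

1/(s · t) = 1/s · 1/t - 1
None

Testing each pair:
(1, 1): LHS = 1, RHS = 0 → fails
(2, 4): LHS = 1/8, RHS = -7/8 → fails
(5, 4): LHS = 1/20, RHS = -19/20 → fails
(6, 3): LHS = 1/18, RHS = -17/18 → fails
(6, 4): LHS = 1/24, RHS = -23/24 → fails
(6, 6): LHS = 1/36, RHS = -35/36 → fails

No pair satisfies the claim.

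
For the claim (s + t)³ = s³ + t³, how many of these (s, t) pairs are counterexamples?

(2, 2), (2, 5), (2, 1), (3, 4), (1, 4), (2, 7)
Testing each pair:
(2, 2): LHS = 64, RHS = 16 → counterexample
(2, 5): LHS = 343, RHS = 133 → counterexample
(2, 1): LHS = 27, RHS = 9 → counterexample
(3, 4): LHS = 343, RHS = 91 → counterexample
(1, 4): LHS = 125, RHS = 65 → counterexample
(2, 7): LHS = 729, RHS = 351 → counterexample

That makes 6 counterexamples.

Answer: 6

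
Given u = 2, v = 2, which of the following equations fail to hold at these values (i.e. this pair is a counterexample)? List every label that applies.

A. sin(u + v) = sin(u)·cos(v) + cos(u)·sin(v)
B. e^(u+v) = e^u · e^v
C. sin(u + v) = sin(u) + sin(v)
C

Evaluating each claim at the given values:
A. LHS = sin(4) ≈ -0.7568, RHS = 2·sin(2)·cos(2) ≈ -0.7568 → holds here (LHS = RHS)
B. LHS = e^4 ≈ 54.6, RHS = e^4 ≈ 54.6 → holds here (LHS = RHS)
C. LHS = sin(4) ≈ -0.7568, RHS = 2·sin(2) ≈ 1.819 → fails here (LHS ≠ RHS)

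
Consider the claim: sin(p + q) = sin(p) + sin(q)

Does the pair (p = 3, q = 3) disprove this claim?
Substituting p = 3, q = 3:
LHS = sin(3 + 3) = sin(6) ≈ -0.2794
RHS = sin(3) + sin(3) = 2·sin(3) ≈ 0.2822

Since LHS ≠ RHS, this pair disproves the claim.

Answer: Yes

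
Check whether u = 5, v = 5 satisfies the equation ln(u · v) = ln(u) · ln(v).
Fails

Substituting u = 5, v = 5:

LHS = ln(5 · 5) = ln(25) ≈ 3.219
RHS = ln(5) · ln(5) = ln(5)² ≈ 2.59

LHS ≠ RHS, so the equation does not hold at this point.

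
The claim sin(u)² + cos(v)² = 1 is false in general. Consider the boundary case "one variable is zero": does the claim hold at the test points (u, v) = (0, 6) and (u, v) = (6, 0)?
At (0, 6): LHS = cos(6)² ≈ 0.9219 ≠ RHS = 1
At (6, 0): LHS = sin(6)² + 1 ≈ 1.078 ≠ RHS = 1

Answer: No, fails at both test points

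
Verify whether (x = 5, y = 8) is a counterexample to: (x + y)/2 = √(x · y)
Substituting x = 5, y = 8:
LHS = (5 + 8)/2 = 13/2
RHS = √(5 · 8) = 2·√(10) ≈ 6.325

Since LHS ≠ RHS, this pair disproves the claim.

Answer: Yes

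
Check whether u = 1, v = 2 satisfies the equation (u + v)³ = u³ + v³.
Substituting u = 1, v = 2:

LHS = (1 + 2)³ = 27
RHS = 1³ + 2³ = 9

LHS ≠ RHS, so the equation does not hold at this point.

Answer: Fails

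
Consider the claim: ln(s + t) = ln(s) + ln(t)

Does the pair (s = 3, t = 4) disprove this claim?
Substituting s = 3, t = 4:
LHS = ln(3 + 4) = ln(7) ≈ 1.946
RHS = ln(3) + ln(4) ≈ 2.485

Since LHS ≠ RHS, this pair disproves the claim.

Answer: Yes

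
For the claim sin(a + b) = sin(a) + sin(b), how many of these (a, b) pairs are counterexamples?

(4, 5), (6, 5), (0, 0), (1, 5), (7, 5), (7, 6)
5

Testing each pair:
(4, 5): LHS = sin(9) ≈ 0.4121, RHS = sin(5) + sin(4) ≈ -1.716 → counterexample
(6, 5): LHS = sin(11) ≈ -1, RHS = sin(5) + sin(6) ≈ -1.238 → counterexample
(0, 0): LHS = 0, RHS = 0 → satisfies claim
(1, 5): LHS = sin(6) ≈ -0.2794, RHS = sin(5) + sin(1) ≈ -0.1175 → counterexample
(7, 5): LHS = sin(12) ≈ -0.5366, RHS = sin(5) + sin(7) ≈ -0.3019 → counterexample
(7, 6): LHS = sin(13) ≈ 0.4202, RHS = sin(6) + sin(7) ≈ 0.3776 → counterexample

That makes 5 counterexamples.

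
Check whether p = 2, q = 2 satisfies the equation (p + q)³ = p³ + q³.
Fails

Substituting p = 2, q = 2:

LHS = (2 + 2)³ = 64
RHS = 2³ + 2³ = 16

LHS ≠ RHS, so the equation does not hold at this point.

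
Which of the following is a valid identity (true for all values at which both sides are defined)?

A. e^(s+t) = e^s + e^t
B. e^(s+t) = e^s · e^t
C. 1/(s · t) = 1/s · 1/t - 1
B

A: fails at (3, 4) — LHS = e^7 ≈ 1097, RHS = e^3 + e^4 ≈ 74.68.
B: holds — e.g. at (2, 3), both sides equal e^5 ≈ 148.4.
C: fails at (6, 7) — LHS = 1/42, RHS = -41/42.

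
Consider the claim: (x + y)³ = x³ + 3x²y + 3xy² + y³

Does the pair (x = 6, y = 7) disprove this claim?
Substituting x = 6, y = 7:
LHS = (6 + 7)³ = 2197
RHS = 6³ + 3·6²·7 + 3·6·7² + 7³ = 2197

The sides agree, so this pair does not disprove the claim.

Answer: No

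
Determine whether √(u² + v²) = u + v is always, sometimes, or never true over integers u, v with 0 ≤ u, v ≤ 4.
It holds at (u, v) = (0, 2) (both sides equal 2), but fails at (u, v) = (4, 3) (LHS = 5, RHS = 7).

Answer: Sometimes true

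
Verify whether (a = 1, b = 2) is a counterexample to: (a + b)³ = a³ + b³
Yes

Substituting a = 1, b = 2:
LHS = (1 + 2)³ = 27
RHS = 1³ + 2³ = 9

Since LHS ≠ RHS, this pair disproves the claim.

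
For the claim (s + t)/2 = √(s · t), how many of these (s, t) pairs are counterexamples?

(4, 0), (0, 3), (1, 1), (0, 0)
2

Testing each pair:
(4, 0): LHS = 2, RHS = 0 → counterexample
(0, 3): LHS = 3/2, RHS = 0 → counterexample
(1, 1): LHS = 1, RHS = 1 → satisfies claim
(0, 0): LHS = 0, RHS = 0 → satisfies claim

That makes 2 counterexamples.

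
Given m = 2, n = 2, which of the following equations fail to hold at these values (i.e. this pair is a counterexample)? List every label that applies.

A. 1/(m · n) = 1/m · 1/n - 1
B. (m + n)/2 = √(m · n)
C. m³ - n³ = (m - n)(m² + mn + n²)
A

Evaluating each claim at the given values:
A. LHS = 1/4, RHS = -3/4 → fails here (LHS ≠ RHS)
B. LHS = 2, RHS = 2 → holds here (LHS = RHS)
C. LHS = 0, RHS = 0 → holds here (LHS = RHS)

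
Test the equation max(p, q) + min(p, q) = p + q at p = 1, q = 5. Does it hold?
Holds

Substituting p = 1, q = 5:

LHS = max(1, 5) + min(1, 5) = 6
RHS = 1 + 5 = 6

LHS = RHS, so the equation holds at this point.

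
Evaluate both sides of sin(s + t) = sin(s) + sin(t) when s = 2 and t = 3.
LHS = sin(2 + 3) = sin(5) ≈ -0.9589
RHS = sin(2) + sin(3) ≈ 1.05

LHS ≠ RHS (they differ by about 2.009), so the equation does not hold here.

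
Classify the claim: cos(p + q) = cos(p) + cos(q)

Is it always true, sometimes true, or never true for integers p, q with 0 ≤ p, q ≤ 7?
Never true

The claim fails for every pair in the range. For instance at (p, q) = (6, 3): LHS = cos(9) ≈ -0.9111, RHS = cos(3) + cos(6) ≈ -0.02982.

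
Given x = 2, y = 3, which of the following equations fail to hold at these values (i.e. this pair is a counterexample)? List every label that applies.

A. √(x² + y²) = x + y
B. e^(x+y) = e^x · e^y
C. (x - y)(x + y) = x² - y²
Evaluating each claim at the given values:
A. LHS = √(13) ≈ 3.606, RHS = 5 → fails here (LHS ≠ RHS)
B. LHS = e^5 ≈ 148.4, RHS = e^5 ≈ 148.4 → holds here (LHS = RHS)
C. LHS = -5, RHS = -5 → holds here (LHS = RHS)

Answer: A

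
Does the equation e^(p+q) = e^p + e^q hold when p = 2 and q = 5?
Substituting p = 2, q = 5:

LHS = e^(2+5) = e^7 ≈ 1097
RHS = e^2 + e^5 ≈ 155.8

LHS ≠ RHS, so the equation does not hold at this point.

Answer: Fails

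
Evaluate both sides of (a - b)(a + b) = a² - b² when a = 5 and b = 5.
LHS = (5 - 5)(5 + 5) = 0
RHS = 5² - 5² = 0

LHS = RHS: the two sides agree.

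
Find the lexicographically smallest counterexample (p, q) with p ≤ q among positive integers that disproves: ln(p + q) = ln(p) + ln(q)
Substituting (1, 1) into the claim:
LHS = ln(1 + 1) = ln(2) ≈ 0.6931
RHS = ln(1) + ln(1) = 0

Since LHS ≠ RHS, this pair disproves the claim, and no lexicographically smaller pair (p ≤ q, positive integers) does.

For instance (2, 4) is also a counterexample (LHS = ln(6) ≈ 1.792, RHS = ln(2) + ln(4) ≈ 2.079), but it's lexicographically larger.

Answer: (p, q) = (1, 1)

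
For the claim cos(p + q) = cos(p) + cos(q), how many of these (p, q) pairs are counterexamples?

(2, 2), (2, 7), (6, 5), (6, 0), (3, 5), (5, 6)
6

Testing each pair:
(2, 2): LHS = cos(4) ≈ -0.6536, RHS = 2·cos(2) ≈ -0.8323 → counterexample
(2, 7): LHS = cos(9) ≈ -0.9111, RHS = cos(2) + cos(7) ≈ 0.3378 → counterexample
(6, 5): LHS = cos(11) ≈ 0.004426, RHS = cos(5) + cos(6) ≈ 1.244 → counterexample
(6, 0): LHS = cos(6) ≈ 0.9602, RHS = cos(6) + 1 ≈ 1.96 → counterexample
(3, 5): LHS = cos(8) ≈ -0.1455, RHS = cos(3) + cos(5) ≈ -0.7063 → counterexample
(5, 6): LHS = cos(11) ≈ 0.004426, RHS = cos(5) + cos(6) ≈ 1.244 → counterexample

That makes 6 counterexamples.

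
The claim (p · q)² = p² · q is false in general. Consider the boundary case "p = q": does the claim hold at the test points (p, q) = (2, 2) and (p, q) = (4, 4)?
No, fails at both test points

At (2, 2): LHS = 16 ≠ RHS = 8
At (4, 4): LHS = 256 ≠ RHS = 64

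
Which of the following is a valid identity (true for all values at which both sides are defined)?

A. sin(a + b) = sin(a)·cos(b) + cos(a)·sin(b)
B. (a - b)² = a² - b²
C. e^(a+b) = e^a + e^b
A: holds — e.g. at (4, 6), both sides equal sin(10) ≈ -0.544.
B: fails at (2, 4) — LHS = 4, RHS = -12.
C: fails at (1, 4) — LHS = e^5 ≈ 148.4, RHS = e + e^4 ≈ 57.32.

Answer: A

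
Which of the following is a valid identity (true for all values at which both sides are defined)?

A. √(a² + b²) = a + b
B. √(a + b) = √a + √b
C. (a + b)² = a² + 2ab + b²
C

A: fails at (5, 5) — LHS = 5·√(2) ≈ 7.071, RHS = 10.
B: fails at (3, 5) — LHS = 2·√(2) ≈ 2.828, RHS = √(3) + √(5) ≈ 3.968.
C: holds — e.g. at (2, 4), both sides equal 36.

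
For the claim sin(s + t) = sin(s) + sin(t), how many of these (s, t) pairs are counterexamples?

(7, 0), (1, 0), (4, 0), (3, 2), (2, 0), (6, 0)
Testing each pair:
(7, 0): LHS = sin(7) ≈ 0.657, RHS = sin(7) ≈ 0.657 → satisfies claim
(1, 0): LHS = sin(1) ≈ 0.8415, RHS = sin(1) ≈ 0.8415 → satisfies claim
(4, 0): LHS = sin(4) ≈ -0.7568, RHS = sin(4) ≈ -0.7568 → satisfies claim
(3, 2): LHS = sin(5) ≈ -0.9589, RHS = sin(3) + sin(2) ≈ 1.05 → counterexample
(2, 0): LHS = sin(2) ≈ 0.9093, RHS = sin(2) ≈ 0.9093 → satisfies claim
(6, 0): LHS = sin(6) ≈ -0.2794, RHS = sin(6) ≈ -0.2794 → satisfies claim

That makes 1 counterexample.

Answer: 1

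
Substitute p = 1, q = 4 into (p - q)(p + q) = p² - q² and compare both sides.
LHS = (1 - 4)(1 + 4) = -15
RHS = 1² - 4² = -15

LHS = RHS: the two sides agree.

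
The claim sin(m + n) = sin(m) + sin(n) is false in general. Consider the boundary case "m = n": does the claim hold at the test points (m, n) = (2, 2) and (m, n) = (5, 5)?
No, fails at both test points

At (2, 2): LHS = sin(4) ≈ -0.7568 ≠ RHS = 2·sin(2) ≈ 1.819
At (5, 5): LHS = sin(10) ≈ -0.544 ≠ RHS = 2·sin(5) ≈ -1.918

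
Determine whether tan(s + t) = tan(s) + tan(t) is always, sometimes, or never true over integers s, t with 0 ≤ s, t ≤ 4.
Sometimes true

It holds at (s, t) = (3, 0) (both sides equal tan(3) ≈ -0.1425), but fails at (s, t) = (3, 2) (LHS = tan(5) ≈ -3.381, RHS = tan(2) + tan(3) ≈ -2.328).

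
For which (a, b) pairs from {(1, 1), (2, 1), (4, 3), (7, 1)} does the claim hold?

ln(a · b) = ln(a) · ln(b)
Testing each pair:
(1, 1): LHS = 0, RHS = 0 → holds
(2, 1): LHS = ln(2) ≈ 0.6931, RHS = 0 → fails
(4, 3): LHS = ln(12) ≈ 2.485, RHS = ln(3)·ln(4) ≈ 1.523 → fails
(7, 1): LHS = ln(7) ≈ 1.946, RHS = 0 → fails

1 of 4 pairs satisfies the claim.

Answer: (1, 1)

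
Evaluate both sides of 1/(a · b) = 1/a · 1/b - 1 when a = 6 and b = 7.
LHS = 1/(6 · 7) = 1/42
RHS = 1/6 · 1/7 - 1 = -41/42

LHS ≠ RHS, so the equation does not hold here.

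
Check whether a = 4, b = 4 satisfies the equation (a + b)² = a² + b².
Fails

Substituting a = 4, b = 4:

LHS = (4 + 4)² = 64
RHS = 4² + 4² = 32

LHS ≠ RHS, so the equation does not hold at this point.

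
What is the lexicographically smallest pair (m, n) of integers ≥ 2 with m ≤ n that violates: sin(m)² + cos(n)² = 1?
(m, n) = (2, 3)

At (2, 2): both sides equal 1, so it holds there.

Substituting (2, 3) into the claim:
LHS = sin(2)² + cos(3)² ≈ 1.807
RHS = 1

Since LHS ≠ RHS, this pair disproves the claim, and no lexicographically smaller pair (m ≤ n, integers ≥ 2) does.

For instance (2, 9) is also a counterexample (LHS = sin(2)² + cos(9)² ≈ 1.657, RHS = 1), but it's lexicographically larger.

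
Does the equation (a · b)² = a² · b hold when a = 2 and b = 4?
Substituting a = 2, b = 4:

LHS = (2 · 4)² = 64
RHS = 2² · 4 = 16

LHS ≠ RHS, so the equation does not hold at this point.

Answer: Fails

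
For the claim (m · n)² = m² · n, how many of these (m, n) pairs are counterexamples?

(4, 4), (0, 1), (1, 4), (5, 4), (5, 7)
Testing each pair:
(4, 4): LHS = 256, RHS = 64 → counterexample
(0, 1): LHS = 0, RHS = 0 → satisfies claim
(1, 4): LHS = 16, RHS = 4 → counterexample
(5, 4): LHS = 400, RHS = 100 → counterexample
(5, 7): LHS = 1225, RHS = 175 → counterexample

That makes 4 counterexamples.

Answer: 4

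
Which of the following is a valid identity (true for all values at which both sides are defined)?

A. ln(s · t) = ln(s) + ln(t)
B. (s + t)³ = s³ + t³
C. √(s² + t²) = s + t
A: holds — e.g. at (6, 7), both sides equal ln(42) ≈ 3.738.
B: fails at (2, 7) — LHS = 729, RHS = 351.
C: fails at (3, 4) — LHS = 5, RHS = 7.

Answer: A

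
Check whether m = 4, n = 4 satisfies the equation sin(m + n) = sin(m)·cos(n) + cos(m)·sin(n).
Substituting m = 4, n = 4:

LHS = sin(4 + 4) = sin(8) ≈ 0.9894
RHS = sin(4)·cos(4) + cos(4)·sin(4) = 2·sin(4)·cos(4) ≈ 0.9894

LHS = RHS, so the equation holds at this point.

Answer: Holds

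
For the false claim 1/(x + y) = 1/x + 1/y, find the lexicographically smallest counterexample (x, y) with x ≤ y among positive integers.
Substituting (1, 1) into the claim:
LHS = 1/(1 + 1) = 1/2
RHS = 1/1 + 1/1 = 2

Since LHS ≠ RHS, this pair disproves the claim, and no lexicographically smaller pair (x ≤ y, positive integers) does.

For instance (2, 2) is also a counterexample (LHS = 1/4, RHS = 1), but it's lexicographically larger.

Answer: (x, y) = (1, 1)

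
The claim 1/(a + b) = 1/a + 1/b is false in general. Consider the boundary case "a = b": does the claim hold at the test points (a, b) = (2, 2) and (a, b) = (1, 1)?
At (2, 2): LHS = 1/4 ≠ RHS = 1
At (1, 1): LHS = 1/2 ≠ RHS = 2

Answer: No, fails at both test points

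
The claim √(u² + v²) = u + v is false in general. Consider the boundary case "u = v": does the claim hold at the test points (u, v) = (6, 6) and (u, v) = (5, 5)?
No, fails at both test points

At (6, 6): LHS = 6·√(2) ≈ 8.485 ≠ RHS = 12
At (5, 5): LHS = 5·√(2) ≈ 7.071 ≠ RHS = 10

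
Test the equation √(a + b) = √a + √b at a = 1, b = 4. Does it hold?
Substituting a = 1, b = 4:

LHS = √(1 + 4) = √(5) ≈ 2.236
RHS = √1 + √4 = 3

LHS ≠ RHS, so the equation does not hold at this point.

Answer: Fails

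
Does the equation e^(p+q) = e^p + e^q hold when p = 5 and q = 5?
Substituting p = 5, q = 5:

LHS = e^(5+5) = e^10 ≈ 22026.5
RHS = e^5 + e^5 = 2·e^5 ≈ 296.8

LHS ≠ RHS, so the equation does not hold at this point.

Answer: Fails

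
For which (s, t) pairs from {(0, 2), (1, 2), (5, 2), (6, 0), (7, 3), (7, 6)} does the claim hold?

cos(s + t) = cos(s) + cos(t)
None

Testing each pair:
(0, 2): LHS = cos(2) ≈ -0.4161, RHS = cos(2) + 1 ≈ 0.5839 → fails
(1, 2): LHS = cos(3) ≈ -0.99, RHS = cos(2) + cos(1) ≈ 0.1242 → fails
(5, 2): LHS = cos(7) ≈ 0.7539, RHS = cos(2) + cos(5) ≈ -0.1325 → fails
(6, 0): LHS = cos(6) ≈ 0.9602, RHS = cos(6) + 1 ≈ 1.96 → fails
(7, 3): LHS = cos(10) ≈ -0.8391, RHS = cos(3) + cos(7) ≈ -0.2361 → fails
(7, 6): LHS = cos(13) ≈ 0.9074, RHS = cos(7) + cos(6) ≈ 1.714 → fails

No pair satisfies the claim.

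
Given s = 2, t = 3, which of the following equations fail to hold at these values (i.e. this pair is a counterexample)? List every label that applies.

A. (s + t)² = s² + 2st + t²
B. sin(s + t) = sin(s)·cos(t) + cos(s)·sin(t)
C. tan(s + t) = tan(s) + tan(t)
C

Evaluating each claim at the given values:
A. LHS = 25, RHS = 25 → holds here (LHS = RHS)
B. LHS = sin(5) ≈ -0.9589, RHS = sin(2)·cos(3) + sin(3)·cos(2) ≈ -0.9589 → holds here (LHS = RHS)
C. LHS = tan(5) ≈ -3.381, RHS = tan(2) + tan(3) ≈ -2.328 → fails here (LHS ≠ RHS)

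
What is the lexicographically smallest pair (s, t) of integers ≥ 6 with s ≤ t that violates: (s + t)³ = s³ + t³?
Substituting (6, 6) into the claim:
LHS = (6 + 6)³ = 1728
RHS = 6³ + 6³ = 432

Since LHS ≠ RHS, this pair disproves the claim, and no lexicographically smaller pair (s ≤ t, integers ≥ 6) does.

For instance (8, 9) is also a counterexample (LHS = 4913, RHS = 1241), but it's lexicographically larger.

Answer: (s, t) = (6, 6)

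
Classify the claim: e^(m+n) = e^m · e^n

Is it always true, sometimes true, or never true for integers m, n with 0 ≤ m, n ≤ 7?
The identity holds for every pair in the range. For instance at (m, n) = (4, 6): both sides equal e^10 ≈ 22026.5.

Answer: Always true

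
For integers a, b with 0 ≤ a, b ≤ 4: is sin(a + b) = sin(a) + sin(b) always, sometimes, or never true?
It holds at (a, b) = (3, 0) (both sides equal sin(3) ≈ 0.1411), but fails at (a, b) = (1, 2) (LHS = sin(3) ≈ 0.1411, RHS = sin(1) + sin(2) ≈ 1.751).

Answer: Sometimes true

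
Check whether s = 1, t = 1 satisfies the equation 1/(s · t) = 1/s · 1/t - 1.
Fails

Substituting s = 1, t = 1:

LHS = 1/(1 · 1) = 1
RHS = 1/1 · 1/1 - 1 = 0

LHS ≠ RHS, so the equation does not hold at this point.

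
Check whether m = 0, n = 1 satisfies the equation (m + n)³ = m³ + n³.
Holds

Substituting m = 0, n = 1:

LHS = (0 + 1)³ = 1
RHS = 0³ + 1³ = 1

LHS = RHS, so the equation holds at this point.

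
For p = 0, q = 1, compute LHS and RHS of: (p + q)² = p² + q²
LHS = (0 + 1)² = 1
RHS = 0² + 1² = 1

LHS = RHS: the two sides agree.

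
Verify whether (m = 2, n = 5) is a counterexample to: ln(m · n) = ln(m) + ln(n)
Substituting m = 2, n = 5:
LHS = ln(2 · 5) = ln(10) ≈ 2.303
RHS = ln(2) + ln(5) ≈ 2.303

The sides agree, so this pair does not disprove the claim.

Answer: No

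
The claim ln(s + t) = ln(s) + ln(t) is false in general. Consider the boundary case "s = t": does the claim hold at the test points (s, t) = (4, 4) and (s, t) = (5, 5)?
No, fails at both test points

At (4, 4): LHS = ln(8) ≈ 2.079 ≠ RHS = 2·ln(4) ≈ 2.773
At (5, 5): LHS = ln(10) ≈ 2.303 ≠ RHS = 2·ln(5) ≈ 3.219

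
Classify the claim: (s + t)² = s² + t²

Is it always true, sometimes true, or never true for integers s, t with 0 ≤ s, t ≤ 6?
It holds at (s, t) = (0, 0) (both sides equal 0), but fails at (s, t) = (4, 5) (LHS = 81, RHS = 41).

Answer: Sometimes true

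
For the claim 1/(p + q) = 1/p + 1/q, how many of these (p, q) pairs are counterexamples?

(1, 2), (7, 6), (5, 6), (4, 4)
4

Testing each pair:
(1, 2): LHS = 1/3, RHS = 3/2 → counterexample
(7, 6): LHS = 1/13, RHS = 13/42 → counterexample
(5, 6): LHS = 1/11, RHS = 11/30 → counterexample
(4, 4): LHS = 1/8, RHS = 1/2 → counterexample

That makes 4 counterexamples.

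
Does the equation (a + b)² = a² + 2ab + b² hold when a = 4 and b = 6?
Substituting a = 4, b = 6:

LHS = (4 + 6)² = 100
RHS = 4² + 2·4·6 + 6² = 100

LHS = RHS, so the equation holds at this point.

Answer: Holds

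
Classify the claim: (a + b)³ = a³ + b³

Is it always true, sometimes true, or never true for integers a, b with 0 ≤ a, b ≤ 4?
It holds at (a, b) = (0, 3) (both sides equal 27), but fails at (a, b) = (1, 2) (LHS = 27, RHS = 9).

Answer: Sometimes true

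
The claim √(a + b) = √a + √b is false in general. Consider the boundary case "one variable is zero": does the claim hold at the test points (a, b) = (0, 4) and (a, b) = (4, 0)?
At (0, 4): LHS = 2, RHS = 2 → equal
At (4, 0): LHS = 2, RHS = 2 → equal

So the claim does hold at both of these boundary points, even though it is not an identity.

Answer: Yes, holds at both test points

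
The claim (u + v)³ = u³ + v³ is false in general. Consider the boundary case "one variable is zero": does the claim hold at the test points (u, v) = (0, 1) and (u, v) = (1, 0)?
At (0, 1): LHS = 1, RHS = 1 → equal
At (1, 0): LHS = 1, RHS = 1 → equal

So the claim does hold at both of these boundary points, even though it is not an identity.

Answer: Yes, holds at both test points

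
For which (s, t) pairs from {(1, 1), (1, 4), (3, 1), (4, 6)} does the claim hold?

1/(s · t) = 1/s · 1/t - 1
None

Testing each pair:
(1, 1): LHS = 1, RHS = 0 → fails
(1, 4): LHS = 1/4, RHS = -3/4 → fails
(3, 1): LHS = 1/3, RHS = -2/3 → fails
(4, 6): LHS = 1/24, RHS = -23/24 → fails

No pair satisfies the claim.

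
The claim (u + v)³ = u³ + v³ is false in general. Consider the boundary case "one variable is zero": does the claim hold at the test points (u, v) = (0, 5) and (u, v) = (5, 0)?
At (0, 5): LHS = 125, RHS = 125 → equal
At (5, 0): LHS = 125, RHS = 125 → equal

So the claim does hold at both of these boundary points, even though it is not an identity.

Answer: Yes, holds at both test points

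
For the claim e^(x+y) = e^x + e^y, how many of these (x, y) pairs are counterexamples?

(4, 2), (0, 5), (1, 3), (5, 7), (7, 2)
Testing each pair:
(4, 2): LHS = e^6 ≈ 403.4, RHS = e^2 + e^4 ≈ 61.99 → counterexample
(0, 5): LHS = e^5 ≈ 148.4, RHS = 1 + e^5 ≈ 149.4 → counterexample
(1, 3): LHS = e^4 ≈ 54.6, RHS = e + e^3 ≈ 22.8 → counterexample
(5, 7): LHS = e^12 ≈ 162754.8, RHS = e^5 + e^7 ≈ 1245 → counterexample
(7, 2): LHS = e^9 ≈ 8103, RHS = e^2 + e^7 ≈ 1104 → counterexample

That makes 5 counterexamples.

Answer: 5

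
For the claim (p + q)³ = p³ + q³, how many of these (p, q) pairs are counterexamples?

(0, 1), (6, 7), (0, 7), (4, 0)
Testing each pair:
(0, 1): LHS = 1, RHS = 1 → satisfies claim
(6, 7): LHS = 2197, RHS = 559 → counterexample
(0, 7): LHS = 343, RHS = 343 → satisfies claim
(4, 0): LHS = 64, RHS = 64 → satisfies claim

That makes 1 counterexample.

Answer: 1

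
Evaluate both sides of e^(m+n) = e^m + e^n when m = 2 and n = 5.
LHS = e^(2+5) = e^7 ≈ 1097
RHS = e^2 + e^5 ≈ 155.8

LHS ≠ RHS (they differ by about 940.8), so the equation does not hold here.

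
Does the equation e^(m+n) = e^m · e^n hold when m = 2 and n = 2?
Holds

Substituting m = 2, n = 2:

LHS = e^(2+2) = e^4 ≈ 54.6
RHS = e^2 · e^2 = e^4 ≈ 54.6

LHS = RHS, so the equation holds at this point.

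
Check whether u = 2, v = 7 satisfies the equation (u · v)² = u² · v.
Substituting u = 2, v = 7:

LHS = (2 · 7)² = 196
RHS = 2² · 7 = 28

LHS ≠ RHS, so the equation does not hold at this point.

Answer: Fails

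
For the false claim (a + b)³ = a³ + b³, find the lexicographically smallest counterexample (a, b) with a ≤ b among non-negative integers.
Substituting (1, 1) into the claim:
LHS = (1 + 1)³ = 8
RHS = 1³ + 1³ = 2

Since LHS ≠ RHS, this pair disproves the claim, and no lexicographically smaller pair (a ≤ b, non-negative integers) does.

For instance (7, 7) is also a counterexample (LHS = 2744, RHS = 686), but it's lexicographically larger.

Answer: (a, b) = (1, 1)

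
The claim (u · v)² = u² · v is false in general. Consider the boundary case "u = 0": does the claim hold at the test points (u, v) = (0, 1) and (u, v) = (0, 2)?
Yes, holds at both test points

At (0, 1): LHS = 0, RHS = 0 → equal
At (0, 2): LHS = 0, RHS = 0 → equal

So the claim does hold at both of these boundary points, even though it is not an identity.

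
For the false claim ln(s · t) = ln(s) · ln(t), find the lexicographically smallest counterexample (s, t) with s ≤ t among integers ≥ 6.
Substituting (6, 6) into the claim:
LHS = ln(6 · 6) = ln(36) ≈ 3.584
RHS = ln(6) · ln(6) = ln(6)² ≈ 3.21

Since LHS ≠ RHS, this pair disproves the claim, and no lexicographically smaller pair (s ≤ t, integers ≥ 6) does.

For instance (9, 11) is also a counterexample (LHS = ln(99) ≈ 4.595, RHS = ln(9)·ln(11) ≈ 5.269), but it's lexicographically larger.

Answer: (s, t) = (6, 6)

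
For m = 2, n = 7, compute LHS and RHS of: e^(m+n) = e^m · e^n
LHS = e^(2+7) = e^9 ≈ 8103
RHS = e^2 · e^7 = e^9 ≈ 8103

LHS = RHS: the two sides agree.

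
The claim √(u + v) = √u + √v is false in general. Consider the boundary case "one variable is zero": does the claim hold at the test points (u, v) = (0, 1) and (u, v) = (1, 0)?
Yes, holds at both test points

At (0, 1): LHS = 1, RHS = 1 → equal
At (1, 0): LHS = 1, RHS = 1 → equal

So the claim does hold at both of these boundary points, even though it is not an identity.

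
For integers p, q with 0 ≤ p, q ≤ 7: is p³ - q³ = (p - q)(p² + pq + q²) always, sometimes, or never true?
The identity holds for every pair in the range. For instance at (p, q) = (2, 0): both sides equal 8.

Answer: Always true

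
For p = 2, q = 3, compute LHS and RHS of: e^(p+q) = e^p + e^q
LHS = e^(2+3) = e^5 ≈ 148.4
RHS = e^2 + e^3 ≈ 27.47

LHS ≠ RHS (they differ by about 120.9), so the equation does not hold here.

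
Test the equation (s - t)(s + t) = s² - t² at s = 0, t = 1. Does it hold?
Substituting s = 0, t = 1:

LHS = (0 - 1)(0 + 1) = -1
RHS = 0² - 1² = -1

LHS = RHS, so the equation holds at this point.

Answer: Holds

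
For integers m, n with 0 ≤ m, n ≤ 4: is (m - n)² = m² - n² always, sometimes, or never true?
It holds at (m, n) = (4, 0) (both sides equal 16), but fails at (m, n) = (2, 3) (LHS = 1, RHS = -5).

Answer: Sometimes true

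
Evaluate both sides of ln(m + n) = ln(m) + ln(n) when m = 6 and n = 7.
LHS = ln(6 + 7) = ln(13) ≈ 2.565
RHS = ln(6) + ln(7) ≈ 3.738

LHS ≠ RHS (they differ by about 1.173), so the equation does not hold here.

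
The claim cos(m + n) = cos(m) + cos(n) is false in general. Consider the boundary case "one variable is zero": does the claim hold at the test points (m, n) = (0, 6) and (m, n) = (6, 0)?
At (0, 6): LHS = cos(6) ≈ 0.9602 ≠ RHS = cos(6) + 1 ≈ 1.96
At (6, 0): LHS = cos(6) ≈ 0.9602 ≠ RHS = cos(6) + 1 ≈ 1.96

Answer: No, fails at both test points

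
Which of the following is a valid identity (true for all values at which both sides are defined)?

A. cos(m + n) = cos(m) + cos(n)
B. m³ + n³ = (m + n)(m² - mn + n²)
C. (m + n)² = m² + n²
A: fails at (2, 7) — LHS = cos(9) ≈ -0.9111, RHS = cos(2) + cos(7) ≈ 0.3378.
B: holds — e.g. at (3, 3), both sides equal 54.
C: fails at (3, 4) — LHS = 49, RHS = 25.

Answer: B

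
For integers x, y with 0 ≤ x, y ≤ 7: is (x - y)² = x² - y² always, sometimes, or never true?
It holds at (x, y) = (1, 0) (both sides equal 1), but fails at (x, y) = (4, 6) (LHS = 4, RHS = -20).

Answer: Sometimes true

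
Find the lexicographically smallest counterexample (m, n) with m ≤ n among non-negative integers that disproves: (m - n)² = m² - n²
(m, n) = (0, 1)

At (0, 0): both sides equal 0, so it holds there.

Substituting (0, 1) into the claim:
LHS = (0 - 1)² = 1
RHS = 0² - 1² = -1

Since LHS ≠ RHS, this pair disproves the claim, and no lexicographically smaller pair (m ≤ n, non-negative integers) does.

For instance (1, 5) is also a counterexample (LHS = 16, RHS = -24), but it's lexicographically larger.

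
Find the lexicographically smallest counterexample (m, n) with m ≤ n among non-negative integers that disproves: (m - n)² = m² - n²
At (0, 0): both sides equal 0, so it holds there.

Substituting (0, 1) into the claim:
LHS = (0 - 1)² = 1
RHS = 0² - 1² = -1

Since LHS ≠ RHS, this pair disproves the claim, and no lexicographically smaller pair (m ≤ n, non-negative integers) does.

For instance (0, 3) is also a counterexample (LHS = 9, RHS = -9), but it's lexicographically larger.

Answer: (m, n) = (0, 1)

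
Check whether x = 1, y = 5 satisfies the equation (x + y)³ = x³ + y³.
Fails

Substituting x = 1, y = 5:

LHS = (1 + 5)³ = 216
RHS = 1³ + 5³ = 126

LHS ≠ RHS, so the equation does not hold at this point.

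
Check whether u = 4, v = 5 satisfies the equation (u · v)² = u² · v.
Substituting u = 4, v = 5:

LHS = (4 · 5)² = 400
RHS = 4² · 5 = 80

LHS ≠ RHS, so the equation does not hold at this point.

Answer: Fails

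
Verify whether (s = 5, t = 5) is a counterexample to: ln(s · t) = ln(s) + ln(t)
No

Substituting s = 5, t = 5:
LHS = ln(5 · 5) = ln(25) ≈ 3.219
RHS = ln(5) + ln(5) = 2·ln(5) ≈ 3.219

The sides agree, so this pair does not disprove the claim.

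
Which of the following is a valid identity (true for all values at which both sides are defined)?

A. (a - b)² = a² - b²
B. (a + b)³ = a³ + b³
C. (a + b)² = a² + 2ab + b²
C

A: fails at (3, 7) — LHS = 16, RHS = -40.
B: fails at (1, 3) — LHS = 64, RHS = 28.
C: holds — e.g. at (3, 3), both sides equal 36.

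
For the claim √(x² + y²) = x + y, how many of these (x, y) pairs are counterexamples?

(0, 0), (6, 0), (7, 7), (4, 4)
2

Testing each pair:
(0, 0): LHS = 0, RHS = 0 → satisfies claim
(6, 0): LHS = 6, RHS = 6 → satisfies claim
(7, 7): LHS = 7·√(2) ≈ 9.899, RHS = 14 → counterexample
(4, 4): LHS = 4·√(2) ≈ 5.657, RHS = 8 → counterexample

That makes 2 counterexamples.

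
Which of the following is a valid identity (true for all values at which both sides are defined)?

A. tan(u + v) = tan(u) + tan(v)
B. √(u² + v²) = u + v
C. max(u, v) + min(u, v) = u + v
A: fails at (5, 8) — LHS = tan(13) ≈ 0.463, RHS = tan(8) + tan(5) ≈ -10.18.
B: fails at (5, 8) — LHS = √(89) ≈ 9.434, RHS = 13.
C: holds — e.g. at (6, 7), both sides equal 13.

Answer: C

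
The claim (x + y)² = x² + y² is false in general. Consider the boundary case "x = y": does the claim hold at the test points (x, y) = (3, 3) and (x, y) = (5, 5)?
No, fails at both test points

At (3, 3): LHS = 36 ≠ RHS = 18
At (5, 5): LHS = 100 ≠ RHS = 50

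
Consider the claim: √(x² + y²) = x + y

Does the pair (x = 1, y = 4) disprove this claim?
Yes

Substituting x = 1, y = 4:
LHS = √(1² + 4²) = √(17) ≈ 4.123
RHS = 1 + 4 = 5

Since LHS ≠ RHS, this pair disproves the claim.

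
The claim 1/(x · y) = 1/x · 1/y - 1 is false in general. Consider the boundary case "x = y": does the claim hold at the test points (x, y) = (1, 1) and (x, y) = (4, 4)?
At (1, 1): LHS = 1 ≠ RHS = 0
At (4, 4): LHS = 1/16 ≠ RHS = -15/16

Answer: No, fails at both test points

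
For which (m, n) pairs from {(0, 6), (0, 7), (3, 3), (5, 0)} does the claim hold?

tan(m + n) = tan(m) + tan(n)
(0, 6), (0, 7), (5, 0)

Testing each pair:
(0, 6): LHS = tan(6) ≈ -0.291, RHS = tan(6) ≈ -0.291 → holds
(0, 7): LHS = tan(7) ≈ 0.8714, RHS = tan(7) ≈ 0.8714 → holds
(3, 3): LHS = tan(6) ≈ -0.291, RHS = 2·tan(3) ≈ -0.2851 → fails
(5, 0): LHS = tan(5) ≈ -3.381, RHS = tan(5) ≈ -3.381 → holds

3 of 4 pairs satisfy the claim.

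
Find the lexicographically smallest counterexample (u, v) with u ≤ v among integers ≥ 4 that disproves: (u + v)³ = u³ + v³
(u, v) = (4, 4)

Substituting (4, 4) into the claim:
LHS = (4 + 4)³ = 512
RHS = 4³ + 4³ = 128

Since LHS ≠ RHS, this pair disproves the claim, and no lexicographically smaller pair (u ≤ v, integers ≥ 4) does.

For instance (7, 7) is also a counterexample (LHS = 2744, RHS = 686), but it's lexicographically larger.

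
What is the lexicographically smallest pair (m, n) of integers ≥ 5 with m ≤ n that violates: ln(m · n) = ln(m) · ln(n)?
(m, n) = (5, 5)

Substituting (5, 5) into the claim:
LHS = ln(5 · 5) = ln(25) ≈ 3.219
RHS = ln(5) · ln(5) = ln(5)² ≈ 2.59

Since LHS ≠ RHS, this pair disproves the claim, and no lexicographically smaller pair (m ≤ n, integers ≥ 5) does.

For instance (9, 10) is also a counterexample (LHS = ln(90) ≈ 4.5, RHS = ln(9)·ln(10) ≈ 5.059), but it's lexicographically larger.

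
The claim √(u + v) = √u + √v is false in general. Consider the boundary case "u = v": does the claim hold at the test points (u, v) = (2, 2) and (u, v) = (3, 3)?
No, fails at both test points

At (2, 2): LHS = 2 ≠ RHS = 2·√(2) ≈ 2.828
At (3, 3): LHS = √(6) ≈ 2.449 ≠ RHS = 2·√(3) ≈ 3.464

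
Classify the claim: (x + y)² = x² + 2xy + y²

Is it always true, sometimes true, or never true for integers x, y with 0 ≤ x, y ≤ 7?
Always true

The identity holds for every pair in the range. For instance at (x, y) = (6, 7): both sides equal 169.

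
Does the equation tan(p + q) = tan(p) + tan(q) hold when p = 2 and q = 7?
Fails

Substituting p = 2, q = 7:

LHS = tan(2 + 7) = tan(9) ≈ -0.4523
RHS = tan(2) + tan(7) ≈ -1.314

LHS ≠ RHS, so the equation does not hold at this point.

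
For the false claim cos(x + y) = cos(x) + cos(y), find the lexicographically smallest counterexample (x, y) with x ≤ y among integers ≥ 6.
Substituting (6, 6) into the claim:
LHS = cos(6 + 6) = cos(12) ≈ 0.8439
RHS = cos(6) + cos(6) = 2·cos(6) ≈ 1.92

Since LHS ≠ RHS, this pair disproves the claim, and no lexicographically smaller pair (x ≤ y, integers ≥ 6) does.

For instance (6, 13) is also a counterexample (LHS = cos(19) ≈ 0.9887, RHS = cos(13) + cos(6) ≈ 1.868), but it's lexicographically larger.

Answer: (x, y) = (6, 6)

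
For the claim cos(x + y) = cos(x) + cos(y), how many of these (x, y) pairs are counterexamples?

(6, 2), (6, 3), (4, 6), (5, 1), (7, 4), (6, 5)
Testing each pair:
(6, 2): LHS = cos(8) ≈ -0.1455, RHS = cos(2) + cos(6) ≈ 0.544 → counterexample
(6, 3): LHS = cos(9) ≈ -0.9111, RHS = cos(3) + cos(6) ≈ -0.02982 → counterexample
(4, 6): LHS = cos(10) ≈ -0.8391, RHS = cos(4) + cos(6) ≈ 0.3065 → counterexample
(5, 1): LHS = cos(6) ≈ 0.9602, RHS = cos(5) + cos(1) ≈ 0.824 → counterexample
(7, 4): LHS = cos(11) ≈ 0.004426, RHS = cos(4) + cos(7) ≈ 0.1003 → counterexample
(6, 5): LHS = cos(11) ≈ 0.004426, RHS = cos(5) + cos(6) ≈ 1.244 → counterexample

That makes 6 counterexamples.

Answer: 6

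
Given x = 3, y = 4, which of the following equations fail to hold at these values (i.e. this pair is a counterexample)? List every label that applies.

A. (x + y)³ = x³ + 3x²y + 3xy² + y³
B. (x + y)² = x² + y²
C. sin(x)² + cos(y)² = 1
Evaluating each claim at the given values:
A. LHS = 343, RHS = 343 → holds here (LHS = RHS)
B. LHS = 49, RHS = 25 → fails here (LHS ≠ RHS)
C. LHS = sin(3)² + cos(4)² ≈ 0.4472, RHS = 1 → fails here (LHS ≠ RHS)

Answer: B, C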